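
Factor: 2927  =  2927^1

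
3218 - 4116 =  - 898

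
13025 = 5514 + 7511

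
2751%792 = 375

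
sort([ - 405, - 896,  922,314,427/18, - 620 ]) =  [ - 896,-620,  -  405,427/18,314,922 ]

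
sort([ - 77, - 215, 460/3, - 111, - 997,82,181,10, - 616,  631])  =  [ - 997, - 616,  -  215, - 111, - 77, 10, 82, 460/3, 181,  631]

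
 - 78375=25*(-3135) 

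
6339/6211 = 1 + 128/6211 = 1.02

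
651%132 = 123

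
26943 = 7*3849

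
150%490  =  150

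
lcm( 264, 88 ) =264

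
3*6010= 18030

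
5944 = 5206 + 738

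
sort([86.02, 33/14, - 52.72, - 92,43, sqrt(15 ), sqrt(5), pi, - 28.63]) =[ - 92, - 52.72,-28.63,sqrt(5 ),  33/14, pi, sqrt(15), 43, 86.02] 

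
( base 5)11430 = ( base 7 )2344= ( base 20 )235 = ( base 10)865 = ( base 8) 1541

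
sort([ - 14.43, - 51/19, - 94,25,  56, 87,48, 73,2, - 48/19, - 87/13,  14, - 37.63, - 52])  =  [- 94, - 52, - 37.63, - 14.43, - 87/13 , - 51/19 , - 48/19, 2, 14, 25 , 48, 56,73,87]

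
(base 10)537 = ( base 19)195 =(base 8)1031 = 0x219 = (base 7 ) 1365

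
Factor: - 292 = - 2^2*73^1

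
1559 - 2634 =-1075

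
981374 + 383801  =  1365175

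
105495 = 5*21099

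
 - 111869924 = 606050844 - 717920768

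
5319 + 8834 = 14153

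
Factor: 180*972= 174960 = 2^4*3^7 *5^1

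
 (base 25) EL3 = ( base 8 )22076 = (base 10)9278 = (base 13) 42B9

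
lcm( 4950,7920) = 39600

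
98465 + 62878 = 161343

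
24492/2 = 12246  =  12246.00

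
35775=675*53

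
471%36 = 3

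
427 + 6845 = 7272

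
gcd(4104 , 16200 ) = 216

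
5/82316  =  5/82316= 0.00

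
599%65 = 14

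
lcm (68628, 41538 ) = 1578444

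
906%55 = 26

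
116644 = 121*964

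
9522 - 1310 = 8212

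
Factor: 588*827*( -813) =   -  2^2*3^2*7^2*271^1*827^1 = - 395342388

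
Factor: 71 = 71^1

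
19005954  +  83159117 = 102165071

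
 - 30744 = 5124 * (-6 )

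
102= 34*3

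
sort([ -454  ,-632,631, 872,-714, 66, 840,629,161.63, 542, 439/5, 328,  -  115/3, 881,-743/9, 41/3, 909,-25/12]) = [ - 714, - 632, - 454, - 743/9, - 115/3,  -  25/12 , 41/3, 66,439/5, 161.63,328 , 542, 629,631, 840, 872, 881,909 ] 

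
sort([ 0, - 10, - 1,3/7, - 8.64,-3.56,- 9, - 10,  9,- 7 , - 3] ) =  [- 10,- 10,-9, - 8.64, - 7 , - 3.56,-3,  -  1,0,3/7, 9]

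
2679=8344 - 5665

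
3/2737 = 3/2737 = 0.00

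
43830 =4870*9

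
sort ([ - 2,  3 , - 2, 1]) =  [ - 2, -2, 1, 3 ] 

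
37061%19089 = 17972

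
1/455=1/455 = 0.00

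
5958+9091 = 15049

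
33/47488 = 33/47488 = 0.00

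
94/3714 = 47/1857 = 0.03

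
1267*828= 1049076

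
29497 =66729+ - 37232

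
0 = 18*0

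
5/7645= 1/1529 = 0.00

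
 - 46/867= -46/867 = - 0.05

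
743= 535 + 208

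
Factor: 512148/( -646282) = - 42/53   =  - 2^1*3^1*7^1 *53^( - 1 ) 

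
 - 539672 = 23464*(-23 ) 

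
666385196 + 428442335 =1094827531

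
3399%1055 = 234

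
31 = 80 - 49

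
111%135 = 111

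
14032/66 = 7016/33= 212.61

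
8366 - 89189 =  - 80823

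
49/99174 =49/99174  =  0.00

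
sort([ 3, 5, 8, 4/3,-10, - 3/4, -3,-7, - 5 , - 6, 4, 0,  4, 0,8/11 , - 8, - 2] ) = [ - 10, - 8, - 7, - 6, - 5, - 3, - 2, - 3/4, 0, 0,8/11,4/3, 3,4, 4,5,8]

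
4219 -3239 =980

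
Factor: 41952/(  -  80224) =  - 3^1*19^1 *109^( - 1 ) =-  57/109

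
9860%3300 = 3260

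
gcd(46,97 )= 1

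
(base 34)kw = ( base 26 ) 11a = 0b1011001000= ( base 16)2C8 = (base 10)712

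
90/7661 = 90/7661 = 0.01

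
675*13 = 8775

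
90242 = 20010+70232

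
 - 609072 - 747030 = -1356102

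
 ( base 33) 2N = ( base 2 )1011001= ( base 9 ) 108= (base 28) 35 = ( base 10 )89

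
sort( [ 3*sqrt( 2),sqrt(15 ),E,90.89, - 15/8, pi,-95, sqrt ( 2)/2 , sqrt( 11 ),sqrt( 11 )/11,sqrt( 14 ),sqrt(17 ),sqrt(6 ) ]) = [-95, - 15/8,sqrt( 11 ) /11, sqrt (2)/2,sqrt(6),E, pi,sqrt(11 ),sqrt(14),sqrt(15),sqrt( 17),3*sqrt(2), 90.89]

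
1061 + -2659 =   -  1598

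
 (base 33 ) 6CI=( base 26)A76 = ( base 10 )6948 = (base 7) 26154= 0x1B24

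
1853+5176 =7029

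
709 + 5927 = 6636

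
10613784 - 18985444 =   -  8371660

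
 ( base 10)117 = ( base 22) 57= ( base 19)63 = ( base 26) 4d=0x75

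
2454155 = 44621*55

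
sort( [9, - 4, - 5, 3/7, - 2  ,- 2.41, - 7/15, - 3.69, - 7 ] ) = [-7, - 5, - 4, - 3.69, - 2.41,-2 ,-7/15, 3/7,9 ] 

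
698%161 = 54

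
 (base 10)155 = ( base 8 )233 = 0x9B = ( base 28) 5F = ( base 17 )92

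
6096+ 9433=15529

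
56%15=11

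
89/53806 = 89/53806 = 0.00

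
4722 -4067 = 655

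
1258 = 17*74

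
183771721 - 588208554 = -404436833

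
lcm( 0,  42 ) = 0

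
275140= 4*68785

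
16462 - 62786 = - 46324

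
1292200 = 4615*280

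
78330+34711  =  113041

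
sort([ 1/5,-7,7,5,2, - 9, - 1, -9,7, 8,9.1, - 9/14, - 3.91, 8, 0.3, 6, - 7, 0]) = [ - 9, - 9, - 7, - 7, - 3.91, - 1, - 9/14, 0, 1/5,0.3,2, 5, 6 , 7,  7,8,8,9.1 ] 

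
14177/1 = 14177 = 14177.00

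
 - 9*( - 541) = 4869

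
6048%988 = 120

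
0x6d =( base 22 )4l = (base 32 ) 3d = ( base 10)109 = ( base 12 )91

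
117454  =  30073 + 87381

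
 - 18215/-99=183+98/99  =  183.99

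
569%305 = 264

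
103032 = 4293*24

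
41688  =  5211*8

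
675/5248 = 675/5248 = 0.13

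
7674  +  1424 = 9098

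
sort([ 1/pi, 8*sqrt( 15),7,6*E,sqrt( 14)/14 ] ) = [sqrt(14 )/14,1/pi,7, 6*E,8*sqrt(15)] 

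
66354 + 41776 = 108130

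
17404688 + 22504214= 39908902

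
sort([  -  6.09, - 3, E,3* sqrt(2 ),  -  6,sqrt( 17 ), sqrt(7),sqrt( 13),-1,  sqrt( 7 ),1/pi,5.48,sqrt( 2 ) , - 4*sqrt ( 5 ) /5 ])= [ - 6.09,-6, - 3, - 4*sqrt( 5 )/5, - 1, 1/pi, sqrt( 2 ),sqrt( 7 ), sqrt( 7 ),E, sqrt( 13 ),sqrt( 17), 3*sqrt( 2 )  ,  5.48 ]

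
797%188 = 45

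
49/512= 49/512  =  0.10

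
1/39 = 1/39 = 0.03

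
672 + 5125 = 5797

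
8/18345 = 8/18345 = 0.00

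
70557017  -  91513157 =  - 20956140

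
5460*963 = 5257980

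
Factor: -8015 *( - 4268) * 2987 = 2^2*5^1*7^1*11^1*29^1*97^1*103^1*229^1 = 102179355740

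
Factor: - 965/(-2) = 2^(-1)*5^1*193^1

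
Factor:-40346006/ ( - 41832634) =20173003/20916317 = 19^1*1061737^1*20916317^(-1 )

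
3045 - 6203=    -3158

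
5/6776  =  5/6776 = 0.00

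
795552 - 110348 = 685204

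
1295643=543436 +752207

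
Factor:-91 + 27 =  -2^6 = - 64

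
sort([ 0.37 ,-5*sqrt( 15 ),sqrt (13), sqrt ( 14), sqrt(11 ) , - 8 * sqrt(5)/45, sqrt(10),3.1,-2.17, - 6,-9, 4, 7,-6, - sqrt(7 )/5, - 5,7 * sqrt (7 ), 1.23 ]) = [- 5 * sqrt(15 ), - 9, - 6,-6,  -  5,-2.17,-sqrt(7 )/5,-8*sqrt(5 ) /45, 0.37, 1.23, 3.1 , sqrt(10 ),sqrt( 11), sqrt (13 ), sqrt(14), 4, 7, 7 *sqrt(  7 ) ] 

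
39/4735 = 39/4735 =0.01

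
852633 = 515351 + 337282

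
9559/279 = 9559/279 = 34.26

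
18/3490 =9/1745 = 0.01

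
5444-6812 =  - 1368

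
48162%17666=12830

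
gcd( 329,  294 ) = 7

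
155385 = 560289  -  404904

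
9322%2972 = 406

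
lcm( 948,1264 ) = 3792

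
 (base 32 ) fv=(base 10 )511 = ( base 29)hi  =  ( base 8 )777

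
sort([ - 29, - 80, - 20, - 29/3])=[ - 80,-29, - 20, - 29/3]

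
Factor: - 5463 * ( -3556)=2^2*3^2*7^1 * 127^1*607^1 = 19426428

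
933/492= 311/164  =  1.90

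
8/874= 4/437 = 0.01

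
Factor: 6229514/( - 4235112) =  - 2^( - 2) * 3^(  -  3)*7^( - 1)*17^1 * 53^1*2801^( - 1 ) * 3457^1= - 3114757/2117556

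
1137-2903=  -1766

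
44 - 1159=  - 1115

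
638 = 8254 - 7616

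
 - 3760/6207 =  -1 +2447/6207 = - 0.61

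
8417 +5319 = 13736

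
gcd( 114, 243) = 3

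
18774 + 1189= 19963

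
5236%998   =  246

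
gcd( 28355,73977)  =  1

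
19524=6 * 3254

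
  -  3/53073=- 1 + 17690/17691 =- 0.00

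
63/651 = 3/31 = 0.10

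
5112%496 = 152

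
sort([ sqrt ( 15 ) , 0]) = [ 0 , sqrt(15) ] 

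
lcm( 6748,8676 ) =60732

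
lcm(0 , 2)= 0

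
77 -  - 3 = 80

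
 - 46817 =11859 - 58676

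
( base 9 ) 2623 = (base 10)1965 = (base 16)7ad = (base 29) 29m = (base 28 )2E5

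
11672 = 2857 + 8815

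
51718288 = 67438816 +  - 15720528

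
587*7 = 4109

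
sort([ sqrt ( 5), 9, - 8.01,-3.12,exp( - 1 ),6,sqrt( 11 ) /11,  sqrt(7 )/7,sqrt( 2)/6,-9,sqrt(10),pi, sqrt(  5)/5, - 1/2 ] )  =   [ - 9,-8.01, - 3.12,- 1/2,sqrt(2)/6,sqrt( 11 ) /11,exp( - 1),sqrt( 7)/7, sqrt( 5)/5,sqrt( 5),pi,sqrt ( 10 ), 6, 9]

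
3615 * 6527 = 23595105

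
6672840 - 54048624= - 47375784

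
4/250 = 2/125 = 0.02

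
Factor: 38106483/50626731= 12702161/16875577  =  17^( - 2 )*58393^ ( - 1 )*12702161^1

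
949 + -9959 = - 9010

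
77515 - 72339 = 5176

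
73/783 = 73/783  =  0.09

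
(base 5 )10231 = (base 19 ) 1h7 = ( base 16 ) 2B3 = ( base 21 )1BJ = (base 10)691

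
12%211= 12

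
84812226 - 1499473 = 83312753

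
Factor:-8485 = - 5^1*1697^1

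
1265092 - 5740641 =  - 4475549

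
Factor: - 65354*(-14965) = 2^1*5^1*41^2 *73^1*797^1=978022610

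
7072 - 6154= 918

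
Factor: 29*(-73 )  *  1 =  - 29^1*73^1 = - 2117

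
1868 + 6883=8751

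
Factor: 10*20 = 200 = 2^3*5^2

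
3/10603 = 3/10603 = 0.00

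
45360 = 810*56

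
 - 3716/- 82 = 45+13/41 = 45.32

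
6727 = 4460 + 2267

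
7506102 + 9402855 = 16908957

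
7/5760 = 7/5760 = 0.00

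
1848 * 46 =85008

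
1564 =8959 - 7395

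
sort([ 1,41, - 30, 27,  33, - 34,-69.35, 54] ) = [ - 69.35, - 34,  -  30,1 , 27, 33, 41, 54]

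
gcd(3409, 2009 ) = 7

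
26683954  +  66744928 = 93428882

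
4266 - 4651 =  - 385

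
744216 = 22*33828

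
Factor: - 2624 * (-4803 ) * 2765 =2^6*3^1*5^1*7^1*41^1 * 79^1 *1601^1  =  34847494080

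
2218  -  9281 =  - 7063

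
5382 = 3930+1452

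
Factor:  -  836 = - 2^2*11^1*19^1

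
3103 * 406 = 1259818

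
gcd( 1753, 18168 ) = 1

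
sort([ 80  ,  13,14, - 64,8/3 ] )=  [  -  64,8/3,13,  14, 80 ] 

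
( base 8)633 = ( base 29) E5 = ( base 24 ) H3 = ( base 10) 411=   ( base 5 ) 3121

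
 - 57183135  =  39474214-96657349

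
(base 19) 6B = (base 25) 50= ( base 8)175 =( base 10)125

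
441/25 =441/25 = 17.64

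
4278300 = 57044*75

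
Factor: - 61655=  -  5^1*11^1*19^1*59^1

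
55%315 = 55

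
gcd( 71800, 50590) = 10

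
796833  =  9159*87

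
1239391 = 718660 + 520731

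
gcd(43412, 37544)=4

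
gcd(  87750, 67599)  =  9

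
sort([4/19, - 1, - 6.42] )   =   [ - 6.42, -1,4/19]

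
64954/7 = 64954/7=9279.14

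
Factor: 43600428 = 2^2* 3^2*577^1*2099^1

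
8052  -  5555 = 2497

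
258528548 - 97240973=161287575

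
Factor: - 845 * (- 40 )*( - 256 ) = -2^11*5^2 *13^2 = - 8652800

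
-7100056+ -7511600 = - 14611656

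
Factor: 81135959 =31^1*47^1* 233^1*239^1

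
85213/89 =957  +  40/89 = 957.45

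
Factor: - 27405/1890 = -29/2 = -2^(  -  1)*29^1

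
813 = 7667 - 6854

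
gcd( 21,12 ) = 3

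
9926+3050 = 12976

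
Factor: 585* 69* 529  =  3^3*5^1*13^1*23^3=   21353085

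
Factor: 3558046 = 2^1*337^1 * 5279^1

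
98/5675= 98/5675 = 0.02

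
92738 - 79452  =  13286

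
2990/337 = 2990/337= 8.87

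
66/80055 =22/26685=0.00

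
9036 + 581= 9617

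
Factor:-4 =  - 2^2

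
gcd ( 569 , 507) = 1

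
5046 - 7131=-2085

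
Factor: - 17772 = - 2^2 * 3^1*1481^1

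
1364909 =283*4823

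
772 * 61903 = 47789116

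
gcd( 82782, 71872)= 2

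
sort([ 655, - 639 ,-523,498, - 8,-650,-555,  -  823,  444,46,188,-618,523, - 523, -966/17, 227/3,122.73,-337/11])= [ - 823 , - 650,-639,- 618, - 555, - 523 , - 523,-966/17,-337/11, - 8,46, 227/3,122.73, 188, 444,498,  523, 655 ]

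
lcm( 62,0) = 0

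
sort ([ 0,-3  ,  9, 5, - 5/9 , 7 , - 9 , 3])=[ - 9,-3, - 5/9, 0, 3 , 5, 7, 9]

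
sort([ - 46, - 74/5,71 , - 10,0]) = [ - 46, - 74/5, - 10,0, 71 ] 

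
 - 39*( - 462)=18018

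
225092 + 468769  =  693861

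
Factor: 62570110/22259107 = 2^1*5^1*13^( - 1 )* 29^1*59^( - 1) *359^1*601^1 * 29021^( - 1 )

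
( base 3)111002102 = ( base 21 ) 10d8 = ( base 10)9542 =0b10010101000110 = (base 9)14072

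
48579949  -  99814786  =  -51234837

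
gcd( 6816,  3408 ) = 3408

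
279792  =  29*9648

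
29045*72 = 2091240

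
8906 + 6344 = 15250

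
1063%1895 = 1063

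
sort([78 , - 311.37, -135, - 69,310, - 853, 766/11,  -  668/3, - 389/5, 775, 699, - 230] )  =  [ - 853, - 311.37,- 230,  -  668/3, - 135 ,- 389/5, - 69,766/11, 78, 310,699,  775] 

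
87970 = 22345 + 65625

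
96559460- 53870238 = 42689222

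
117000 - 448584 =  - 331584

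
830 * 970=805100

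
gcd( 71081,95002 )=1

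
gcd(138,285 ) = 3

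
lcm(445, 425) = 37825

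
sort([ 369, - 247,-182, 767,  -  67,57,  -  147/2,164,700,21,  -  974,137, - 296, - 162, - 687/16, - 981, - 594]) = [ - 981, - 974, - 594,-296, - 247,  -  182, - 162, - 147/2,  -  67, - 687/16,21, 57, 137,  164,369,700,767]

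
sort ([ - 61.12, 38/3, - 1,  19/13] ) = [-61.12,-1, 19/13, 38/3]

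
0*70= 0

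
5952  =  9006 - 3054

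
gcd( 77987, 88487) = 7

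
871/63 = 871/63 = 13.83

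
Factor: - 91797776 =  - 2^4 * 7^3*43^1*389^1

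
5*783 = 3915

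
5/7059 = 5/7059 = 0.00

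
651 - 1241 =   -  590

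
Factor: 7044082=2^1 * 463^1*7607^1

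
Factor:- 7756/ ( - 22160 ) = 2^( - 2)*5^(  -  1 ) * 7^1 = 7/20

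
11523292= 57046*202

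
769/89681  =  769/89681 = 0.01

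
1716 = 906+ 810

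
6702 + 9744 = 16446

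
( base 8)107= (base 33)25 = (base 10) 71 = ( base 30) 2b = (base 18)3h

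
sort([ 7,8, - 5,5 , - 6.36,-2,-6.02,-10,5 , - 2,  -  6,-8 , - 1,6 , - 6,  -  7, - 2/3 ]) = [-10, - 8,-7, - 6.36, - 6.02,  -  6  ,-6,-5,-2, - 2, - 1,-2/3, 5,5,6,7,8 ]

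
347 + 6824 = 7171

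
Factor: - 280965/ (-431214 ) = 2^( - 1 )*5^1*7^( - 1)*10267^ ( - 1 )*18731^1 = 93655/143738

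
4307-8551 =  - 4244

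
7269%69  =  24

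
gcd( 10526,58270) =2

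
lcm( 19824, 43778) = 1050672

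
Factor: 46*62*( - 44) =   -  2^4*11^1 * 23^1*31^1 = -  125488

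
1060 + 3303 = 4363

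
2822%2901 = 2822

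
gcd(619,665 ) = 1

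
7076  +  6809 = 13885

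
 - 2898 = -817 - 2081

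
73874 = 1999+71875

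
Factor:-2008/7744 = -251/968 = -2^( - 3 )*11^( - 2)*251^1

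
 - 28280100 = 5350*(-5286) 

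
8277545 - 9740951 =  - 1463406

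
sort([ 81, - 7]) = [ - 7,81 ]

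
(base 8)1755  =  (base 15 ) 470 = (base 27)1a6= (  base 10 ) 1005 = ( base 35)SP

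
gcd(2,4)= 2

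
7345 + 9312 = 16657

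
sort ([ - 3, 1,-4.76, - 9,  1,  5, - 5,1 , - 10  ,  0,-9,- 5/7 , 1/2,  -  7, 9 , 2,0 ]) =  [ - 10, - 9, - 9, -7, - 5, - 4.76, - 3, - 5/7, 0, 0, 1/2 , 1 , 1 , 1, 2, 5,  9]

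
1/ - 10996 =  - 1/10996 = - 0.00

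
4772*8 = 38176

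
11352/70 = 162+6/35=162.17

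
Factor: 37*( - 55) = -5^1*11^1 * 37^1 = -2035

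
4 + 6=10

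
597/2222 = 597/2222 = 0.27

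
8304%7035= 1269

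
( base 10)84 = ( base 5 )314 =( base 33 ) 2I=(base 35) 2e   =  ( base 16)54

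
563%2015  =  563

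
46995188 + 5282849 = 52278037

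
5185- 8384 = -3199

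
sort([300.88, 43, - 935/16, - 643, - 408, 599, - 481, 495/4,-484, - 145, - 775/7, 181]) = [ - 643, - 484, - 481, - 408,  -  145,-775/7, - 935/16, 43, 495/4, 181  ,  300.88, 599 ] 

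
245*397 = 97265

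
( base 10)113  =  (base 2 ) 1110001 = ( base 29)3q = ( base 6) 305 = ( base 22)53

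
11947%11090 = 857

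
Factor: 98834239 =7^1*14119177^1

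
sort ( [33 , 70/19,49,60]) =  [70/19,33, 49, 60]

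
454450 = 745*610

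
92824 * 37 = 3434488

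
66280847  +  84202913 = 150483760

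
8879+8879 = 17758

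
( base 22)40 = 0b1011000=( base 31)2q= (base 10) 88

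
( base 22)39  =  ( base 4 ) 1023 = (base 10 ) 75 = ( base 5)300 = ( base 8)113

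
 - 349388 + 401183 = 51795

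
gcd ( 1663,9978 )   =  1663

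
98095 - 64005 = 34090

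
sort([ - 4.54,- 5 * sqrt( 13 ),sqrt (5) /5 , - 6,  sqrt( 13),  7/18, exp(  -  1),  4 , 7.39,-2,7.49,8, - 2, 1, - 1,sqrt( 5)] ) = [ - 5*sqrt( 13), - 6,-4.54, -2, - 2, - 1,exp(-1),7/18,sqrt( 5)/5 , 1,sqrt( 5 ),sqrt( 13 ),4, 7.39, 7.49,8 ] 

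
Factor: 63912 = 2^3*3^1*2663^1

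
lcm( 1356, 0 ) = 0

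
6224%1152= 464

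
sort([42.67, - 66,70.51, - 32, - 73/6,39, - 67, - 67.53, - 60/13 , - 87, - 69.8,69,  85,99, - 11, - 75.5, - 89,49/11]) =[ - 89, - 87, - 75.5, - 69.8,  -  67.53, - 67, - 66, - 32 ,  -  73/6, - 11,-60/13,49/11, 39, 42.67,  69, 70.51,85,  99] 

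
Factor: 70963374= 2^1*3^1*41^1*61^1*4729^1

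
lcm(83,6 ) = 498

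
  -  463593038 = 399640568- 863233606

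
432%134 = 30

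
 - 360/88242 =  - 60/14707 = - 0.00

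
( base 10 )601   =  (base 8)1131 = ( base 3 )211021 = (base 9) 737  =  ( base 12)421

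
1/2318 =1/2318= 0.00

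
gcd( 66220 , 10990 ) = 70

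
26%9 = 8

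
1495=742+753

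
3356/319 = 10+166/319=10.52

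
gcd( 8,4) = 4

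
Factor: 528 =2^4*3^1*11^1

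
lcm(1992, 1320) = 109560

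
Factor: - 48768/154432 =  - 6/19 = - 2^1*3^1*19^( - 1) 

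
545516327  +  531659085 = 1077175412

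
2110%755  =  600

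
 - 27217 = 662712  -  689929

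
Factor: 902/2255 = 2/5=2^1 * 5^(  -  1 ) 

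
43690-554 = 43136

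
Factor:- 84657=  - 3^1*28219^1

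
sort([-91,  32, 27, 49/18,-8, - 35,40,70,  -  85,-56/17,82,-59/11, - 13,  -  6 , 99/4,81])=[ - 91,-85, - 35,-13,-8, - 6, - 59/11,-56/17, 49/18,99/4,27, 32,  40, 70, 81,82 ]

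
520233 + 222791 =743024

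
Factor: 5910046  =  2^1* 61^1 * 193^1 * 251^1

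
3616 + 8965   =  12581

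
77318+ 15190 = 92508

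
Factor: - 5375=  - 5^3*43^1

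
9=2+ 7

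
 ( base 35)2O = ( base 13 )73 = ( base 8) 136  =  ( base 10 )94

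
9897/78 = 126 + 23/26 = 126.88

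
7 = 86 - 79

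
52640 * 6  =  315840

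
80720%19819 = 1444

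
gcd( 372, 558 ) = 186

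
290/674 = 145/337= 0.43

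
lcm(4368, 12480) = 87360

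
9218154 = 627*14702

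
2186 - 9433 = -7247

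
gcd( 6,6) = 6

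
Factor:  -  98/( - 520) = 2^( - 2) * 5^( - 1 )* 7^2*13^(  -  1 ) = 49/260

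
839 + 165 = 1004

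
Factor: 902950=2^1*5^2*18059^1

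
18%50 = 18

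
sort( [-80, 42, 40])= [-80, 40,42]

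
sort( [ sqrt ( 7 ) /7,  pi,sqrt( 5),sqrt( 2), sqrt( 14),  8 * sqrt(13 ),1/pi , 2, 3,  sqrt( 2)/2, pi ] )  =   [1/pi,sqrt( 7)/7,sqrt(2)/2, sqrt( 2 ),2,sqrt(5 ),3,pi, pi, sqrt( 14 ), 8*sqrt (13 )]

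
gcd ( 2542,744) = 62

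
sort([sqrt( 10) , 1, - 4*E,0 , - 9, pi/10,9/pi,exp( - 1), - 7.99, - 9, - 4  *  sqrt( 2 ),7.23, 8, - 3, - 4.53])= [-4*E, - 9, - 9,- 7.99, - 4 * sqrt( 2 ), - 4.53,-3,0,pi/10 , exp( - 1),1,9/pi,sqrt( 10),7.23,8] 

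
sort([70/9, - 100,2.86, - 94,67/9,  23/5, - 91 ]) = [ - 100, - 94,  -  91,  2.86,23/5, 67/9, 70/9]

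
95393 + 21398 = 116791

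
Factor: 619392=2^7 * 3^1*1613^1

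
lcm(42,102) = 714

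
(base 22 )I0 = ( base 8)614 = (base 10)396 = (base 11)330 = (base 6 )1500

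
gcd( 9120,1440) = 480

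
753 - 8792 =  -8039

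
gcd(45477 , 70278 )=3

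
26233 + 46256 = 72489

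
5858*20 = 117160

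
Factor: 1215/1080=9/8 =2^(-3)*3^2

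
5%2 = 1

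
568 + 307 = 875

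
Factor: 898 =2^1*449^1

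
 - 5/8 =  - 5/8 = - 0.62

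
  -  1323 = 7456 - 8779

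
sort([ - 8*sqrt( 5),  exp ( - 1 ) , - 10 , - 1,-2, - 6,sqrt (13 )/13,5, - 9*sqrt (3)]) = [ - 8 * sqrt(5), - 9*sqrt( 3), - 10, - 6, - 2, - 1 , sqrt(13 )/13,exp(-1),5]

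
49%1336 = 49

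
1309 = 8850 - 7541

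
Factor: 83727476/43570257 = 2^2*3^( - 1)*7^2*23^( - 1)*427181^1*631453^ ( - 1 )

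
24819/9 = 8273/3=2757.67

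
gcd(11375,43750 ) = 875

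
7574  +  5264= 12838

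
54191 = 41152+13039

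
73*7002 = 511146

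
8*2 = 16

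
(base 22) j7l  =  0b10010010011011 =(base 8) 22233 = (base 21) 1055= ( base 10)9371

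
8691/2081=8691/2081 = 4.18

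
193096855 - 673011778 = -479914923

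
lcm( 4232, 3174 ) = 12696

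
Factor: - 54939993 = -3^1*18313331^1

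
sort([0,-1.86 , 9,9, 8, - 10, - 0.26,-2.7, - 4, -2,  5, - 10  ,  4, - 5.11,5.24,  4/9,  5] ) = [ - 10 , - 10, - 5.11, - 4, - 2.7,-2, - 1.86, - 0.26,  0,  4/9,  4, 5,5, 5.24,8 , 9, 9]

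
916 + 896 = 1812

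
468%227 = 14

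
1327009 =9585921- 8258912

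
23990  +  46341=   70331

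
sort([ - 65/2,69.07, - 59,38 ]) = [ - 59, - 65/2, 38, 69.07]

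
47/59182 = 47/59182 = 0.00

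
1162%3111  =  1162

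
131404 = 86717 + 44687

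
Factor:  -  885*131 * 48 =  - 5564880 = - 2^4*3^2*5^1* 59^1*131^1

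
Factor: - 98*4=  - 392= - 2^3 * 7^2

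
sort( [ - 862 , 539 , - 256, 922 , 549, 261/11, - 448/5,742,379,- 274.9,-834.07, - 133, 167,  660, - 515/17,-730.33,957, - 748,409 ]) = [ - 862, - 834.07, - 748, - 730.33, - 274.9, - 256, - 133 ,-448/5, - 515/17,261/11, 167, 379,409, 539, 549, 660, 742, 922, 957 ] 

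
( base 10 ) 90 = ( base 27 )39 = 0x5a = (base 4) 1122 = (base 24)3i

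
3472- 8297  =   - 4825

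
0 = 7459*0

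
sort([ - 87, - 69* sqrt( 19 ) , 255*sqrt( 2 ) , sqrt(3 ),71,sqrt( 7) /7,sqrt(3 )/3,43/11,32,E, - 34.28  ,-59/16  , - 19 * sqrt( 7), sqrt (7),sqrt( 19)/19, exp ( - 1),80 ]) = [ - 69*sqrt( 19) , -87, - 19*sqrt(  7), - 34.28, - 59/16,  sqrt (19) /19, exp( - 1 ),sqrt( 7 ) /7,sqrt( 3)/3, sqrt( 3), sqrt( 7) , E, 43/11,32,  71, 80, 255*sqrt(2 ) ]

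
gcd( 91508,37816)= 4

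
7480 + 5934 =13414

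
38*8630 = 327940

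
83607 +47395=131002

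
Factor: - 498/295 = - 2^1*3^1*5^(  -  1)*59^(  -  1)*83^1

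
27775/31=27775/31 =895.97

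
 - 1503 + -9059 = - 10562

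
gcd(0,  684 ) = 684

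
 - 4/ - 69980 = 1/17495 = 0.00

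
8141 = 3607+4534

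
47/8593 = 47/8593 = 0.01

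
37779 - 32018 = 5761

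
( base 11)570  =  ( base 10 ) 682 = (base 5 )10212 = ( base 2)1010101010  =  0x2aa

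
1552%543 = 466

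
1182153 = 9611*123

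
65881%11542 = 8171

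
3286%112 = 38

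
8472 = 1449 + 7023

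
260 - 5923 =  - 5663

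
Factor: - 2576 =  - 2^4*7^1*23^1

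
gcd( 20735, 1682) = 29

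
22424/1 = 22424 = 22424.00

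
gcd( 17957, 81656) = 1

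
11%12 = 11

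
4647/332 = 13+331/332 = 14.00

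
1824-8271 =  - 6447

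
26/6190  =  13/3095 = 0.00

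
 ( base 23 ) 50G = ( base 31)2nq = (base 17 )939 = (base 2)101001100101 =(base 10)2661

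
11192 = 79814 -68622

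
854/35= 24+2/5 = 24.40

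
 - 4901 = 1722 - 6623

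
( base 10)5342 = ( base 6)40422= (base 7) 21401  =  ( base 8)12336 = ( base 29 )6a6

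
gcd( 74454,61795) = 1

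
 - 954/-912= 1 + 7/152 = 1.05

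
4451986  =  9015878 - 4563892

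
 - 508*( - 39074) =19849592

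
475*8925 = 4239375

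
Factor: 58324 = 2^2*7^1*2083^1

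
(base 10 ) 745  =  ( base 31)o1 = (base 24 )171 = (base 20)1H5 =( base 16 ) 2E9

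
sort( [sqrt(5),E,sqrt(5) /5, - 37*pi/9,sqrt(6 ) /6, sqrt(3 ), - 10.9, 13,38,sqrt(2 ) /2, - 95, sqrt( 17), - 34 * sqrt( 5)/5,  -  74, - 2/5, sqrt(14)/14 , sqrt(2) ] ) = [ -95 ,-74,  -  34*sqrt(5)/5, - 37*pi/9,-10.9, - 2/5,sqrt(14 )/14,sqrt( 6)/6,sqrt(5 )/5, sqrt(2)/2 , sqrt( 2)  ,  sqrt( 3),sqrt(5),  E,sqrt (17),13,38]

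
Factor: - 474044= -2^2*37^1*3203^1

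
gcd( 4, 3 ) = 1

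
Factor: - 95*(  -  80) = 2^4*5^2*19^1 = 7600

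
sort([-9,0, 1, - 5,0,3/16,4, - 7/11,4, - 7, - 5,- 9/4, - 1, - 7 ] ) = [ - 9, -7, - 7,-5, - 5, - 9/4,  -  1, - 7/11,  0,0, 3/16,1,4,  4 ]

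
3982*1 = 3982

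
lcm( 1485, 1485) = 1485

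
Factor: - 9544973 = -17^1 * 19^1* 29^1*1019^1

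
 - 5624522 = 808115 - 6432637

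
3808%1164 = 316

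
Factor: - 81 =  - 3^4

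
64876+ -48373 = 16503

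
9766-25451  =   - 15685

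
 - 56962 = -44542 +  -12420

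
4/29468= 1/7367 = 0.00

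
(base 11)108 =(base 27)4l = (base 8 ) 201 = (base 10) 129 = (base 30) 49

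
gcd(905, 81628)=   1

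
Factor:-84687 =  - 3^1 * 28229^1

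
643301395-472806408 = 170494987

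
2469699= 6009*411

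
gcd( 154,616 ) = 154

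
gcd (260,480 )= 20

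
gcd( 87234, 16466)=2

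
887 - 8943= -8056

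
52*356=18512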